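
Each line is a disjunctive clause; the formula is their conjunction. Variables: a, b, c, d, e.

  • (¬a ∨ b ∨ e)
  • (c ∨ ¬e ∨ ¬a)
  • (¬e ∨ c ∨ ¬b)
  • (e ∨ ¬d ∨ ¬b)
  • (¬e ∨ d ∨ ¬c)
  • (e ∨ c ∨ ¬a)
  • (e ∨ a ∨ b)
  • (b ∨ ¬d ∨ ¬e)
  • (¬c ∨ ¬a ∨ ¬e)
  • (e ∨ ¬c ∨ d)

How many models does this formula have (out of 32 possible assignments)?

Satisfying assignments:
  a=F b=F c=F d=F e=T
  a=F b=T c=F d=F e=F
  a=F b=T c=T d=T e=T
That's 3 in total.

3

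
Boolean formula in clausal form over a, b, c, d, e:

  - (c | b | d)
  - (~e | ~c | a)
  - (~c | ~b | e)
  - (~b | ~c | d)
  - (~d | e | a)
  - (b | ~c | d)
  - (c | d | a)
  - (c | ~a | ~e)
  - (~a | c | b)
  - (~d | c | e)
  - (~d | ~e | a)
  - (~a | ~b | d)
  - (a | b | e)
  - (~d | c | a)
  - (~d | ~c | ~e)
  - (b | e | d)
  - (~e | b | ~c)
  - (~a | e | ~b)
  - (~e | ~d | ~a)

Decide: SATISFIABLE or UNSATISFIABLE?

Branch on a: take a = True.
Try b = False.
  then c is forced to True.
  then d is forced to True.
  then e is forced to False.
So a=True  b=False  c=True  d=True  e=False is a satisfying assignment.

SATISFIABLE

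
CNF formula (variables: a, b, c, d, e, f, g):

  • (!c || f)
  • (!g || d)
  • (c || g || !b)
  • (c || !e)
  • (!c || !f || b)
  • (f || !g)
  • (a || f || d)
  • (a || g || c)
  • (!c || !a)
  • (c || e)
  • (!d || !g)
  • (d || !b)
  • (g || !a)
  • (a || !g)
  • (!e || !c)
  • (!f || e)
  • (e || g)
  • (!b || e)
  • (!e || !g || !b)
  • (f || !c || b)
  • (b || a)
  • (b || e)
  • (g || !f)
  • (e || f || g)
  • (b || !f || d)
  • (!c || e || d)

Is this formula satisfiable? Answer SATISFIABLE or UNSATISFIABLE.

UNSATISFIABLE

g = True:
  propagation gives d=True; an empty clause results — contradiction.
g = False:
  propagation gives a=False, c=True, f=True; an empty clause results — contradiction.
Every branch closes, so no satisfying assignment exists.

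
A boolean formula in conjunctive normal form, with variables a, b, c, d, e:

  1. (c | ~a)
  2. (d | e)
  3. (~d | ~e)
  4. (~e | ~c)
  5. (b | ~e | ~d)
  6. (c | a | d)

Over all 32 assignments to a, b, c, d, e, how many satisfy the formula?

The models are:
  a=F b=F c=F d=T e=F
  a=F b=F c=T d=T e=F
  a=F b=T c=F d=T e=F
  a=F b=T c=T d=T e=F
  a=T b=F c=T d=T e=F
  a=T b=T c=T d=T e=F
Count: 6.

6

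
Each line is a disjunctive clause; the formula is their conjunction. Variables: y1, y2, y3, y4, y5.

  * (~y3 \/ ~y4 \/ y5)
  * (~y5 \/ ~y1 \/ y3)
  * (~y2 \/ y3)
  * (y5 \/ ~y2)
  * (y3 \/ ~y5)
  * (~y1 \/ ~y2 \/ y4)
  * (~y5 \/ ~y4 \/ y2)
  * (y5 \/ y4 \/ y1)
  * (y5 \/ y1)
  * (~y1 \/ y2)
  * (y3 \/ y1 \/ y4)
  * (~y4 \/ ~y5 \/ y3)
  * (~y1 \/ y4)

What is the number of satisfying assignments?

4

Satisfying assignments:
  y1=0 y2=0 y3=1 y4=0 y5=1
  y1=0 y2=1 y3=1 y4=0 y5=1
  y1=0 y2=1 y3=1 y4=1 y5=1
  y1=1 y2=1 y3=1 y4=1 y5=1
That's 4 in total.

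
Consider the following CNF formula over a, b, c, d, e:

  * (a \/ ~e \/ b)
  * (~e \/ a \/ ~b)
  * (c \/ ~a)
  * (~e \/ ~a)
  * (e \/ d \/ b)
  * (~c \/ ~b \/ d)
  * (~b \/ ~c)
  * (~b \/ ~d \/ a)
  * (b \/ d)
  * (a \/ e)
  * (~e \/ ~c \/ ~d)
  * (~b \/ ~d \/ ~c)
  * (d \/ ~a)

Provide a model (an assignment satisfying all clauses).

a=True, b=False, c=True, d=True, e=False

Check each clause:
  1. (a \/ b \/ ~e) — a is true.
  2. (a \/ ~e \/ ~b) — a is true.
  3. (~a \/ c) — c is true.
  4. (~a \/ ~e) — ~e is true.
  5. (d \/ e \/ b) — d is true.
  6. (~b \/ d \/ ~c) — d is true.
  7. (~b \/ ~c) — ~b is true.
  8. (~b \/ a \/ ~d) — a is true.
  9. (d \/ b) — d is true.
  10. (e \/ a) — a is true.
  11. (~d \/ ~c \/ ~e) — ~e is true.
  12. (~c \/ ~d \/ ~b) — ~b is true.
  13. (~a \/ d) — d is true.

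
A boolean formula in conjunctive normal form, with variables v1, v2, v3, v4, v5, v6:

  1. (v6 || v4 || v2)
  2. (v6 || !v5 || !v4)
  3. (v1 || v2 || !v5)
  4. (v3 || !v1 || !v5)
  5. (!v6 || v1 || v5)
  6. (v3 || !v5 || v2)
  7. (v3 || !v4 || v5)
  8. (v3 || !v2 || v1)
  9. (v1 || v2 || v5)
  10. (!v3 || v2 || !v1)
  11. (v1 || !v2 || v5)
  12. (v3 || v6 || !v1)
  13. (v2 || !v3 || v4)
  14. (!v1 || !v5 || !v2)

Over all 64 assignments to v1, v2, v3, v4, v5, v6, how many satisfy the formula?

Split on v1, then v2.
  v1=T, v2=T: 5 of the 16 assignments to (v3,v4,v5,v6) work.
  v1=T, v2=F: remaining (v3,v4,v5,v6) ∈ {(F,F,F,T)} — 1.
  v1=F, v2=T: remaining (v3,v4,v5,v6) ∈ {(T,F,T,F); (T,F,T,T); (T,T,T,T)} — 3.
  v1=F, v2=F: a clause becomes empty — 0.
Total: 5 + 1 + 3 + 0 = 9.

9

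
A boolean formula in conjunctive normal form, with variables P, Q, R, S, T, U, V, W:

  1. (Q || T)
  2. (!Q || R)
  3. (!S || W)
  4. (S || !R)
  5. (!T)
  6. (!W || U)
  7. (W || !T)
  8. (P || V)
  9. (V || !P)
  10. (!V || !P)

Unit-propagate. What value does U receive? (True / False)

True

(!T) stands alone — T = False.
From (Q || T) and T = False: Q = True.
(R || !Q): since Q = True, the clause reduces to (R). R = True.
(S || !R): since R = True, the clause reduces to (S). S = True.
From (!S || W) and S = True: W = True.
From (!W || U) and W = True: U = True.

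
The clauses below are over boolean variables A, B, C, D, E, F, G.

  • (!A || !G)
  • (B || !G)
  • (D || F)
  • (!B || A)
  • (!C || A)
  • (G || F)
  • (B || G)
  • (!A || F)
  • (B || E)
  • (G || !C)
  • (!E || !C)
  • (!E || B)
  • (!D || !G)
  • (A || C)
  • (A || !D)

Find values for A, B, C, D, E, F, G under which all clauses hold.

A=True, B=True, C=False, D=True, E=True, F=True, G=False

Pure literal: F appears only positively; assign F = True.
Branch on A: take A = True.
  then G is forced to False.
  then B is forced to True.
  then C is forced to False.
D, E are now unconstrained; take D = True, E = True.
Every clause has at least one true literal under this assignment.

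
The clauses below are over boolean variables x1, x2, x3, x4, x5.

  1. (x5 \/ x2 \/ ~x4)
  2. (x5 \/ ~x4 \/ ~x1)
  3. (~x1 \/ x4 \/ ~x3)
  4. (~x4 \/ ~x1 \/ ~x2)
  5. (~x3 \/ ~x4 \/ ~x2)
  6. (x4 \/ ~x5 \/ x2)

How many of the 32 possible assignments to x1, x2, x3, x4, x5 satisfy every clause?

Case analysis on x4 and x2:
  x4=1, x2=1: remaining (x1,x3,x5) ∈ {(0,0,0); (0,0,1)} — 2.
  x4=1, x2=0: remaining (x1,x3,x5) ∈ {(0,0,1); (0,1,1); (1,0,1); (1,1,1)} — 4.
  x4=0, x2=1: x5 free; 3 ways for (x1,x3) × 2^1 = 6.
  x4=0, x2=0: remaining (x1,x3,x5) ∈ {(0,0,0); (0,1,0); (1,0,0)} — 3.
Total: 2 + 4 + 6 + 3 = 15.

15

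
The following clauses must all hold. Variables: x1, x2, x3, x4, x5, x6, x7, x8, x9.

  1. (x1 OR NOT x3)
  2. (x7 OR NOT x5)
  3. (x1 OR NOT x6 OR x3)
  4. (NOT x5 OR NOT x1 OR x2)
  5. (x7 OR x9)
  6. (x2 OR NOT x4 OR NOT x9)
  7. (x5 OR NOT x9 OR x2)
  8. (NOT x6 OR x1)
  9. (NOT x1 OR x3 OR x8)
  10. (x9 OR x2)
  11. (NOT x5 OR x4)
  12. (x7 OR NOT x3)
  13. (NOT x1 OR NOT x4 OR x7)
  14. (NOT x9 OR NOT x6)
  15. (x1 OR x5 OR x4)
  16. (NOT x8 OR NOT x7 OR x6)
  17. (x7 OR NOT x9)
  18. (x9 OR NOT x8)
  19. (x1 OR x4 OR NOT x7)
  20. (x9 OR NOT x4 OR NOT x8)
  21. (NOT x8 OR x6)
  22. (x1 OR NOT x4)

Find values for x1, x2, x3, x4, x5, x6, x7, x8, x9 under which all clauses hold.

x2 occurs only positively in the remaining clauses — set x2 = True.
Set x1 = True and propagate.
Branch on x3: take x3 = True.
  then x7 is forced to True.
The remaining clauses are satisfied by x4 = False, x5 = False, x6 = True, x8 = False, x9 = False.

x1=1  x2=1  x3=1  x4=0  x5=0  x6=1  x7=1  x8=0  x9=0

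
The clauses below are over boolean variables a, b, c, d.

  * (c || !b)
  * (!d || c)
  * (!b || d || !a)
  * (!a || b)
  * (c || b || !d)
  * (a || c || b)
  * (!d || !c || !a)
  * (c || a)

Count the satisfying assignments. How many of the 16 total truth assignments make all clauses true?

4

The models are:
  a=0 b=0 c=1 d=0
  a=0 b=0 c=1 d=1
  a=0 b=1 c=1 d=0
  a=0 b=1 c=1 d=1
Count: 4.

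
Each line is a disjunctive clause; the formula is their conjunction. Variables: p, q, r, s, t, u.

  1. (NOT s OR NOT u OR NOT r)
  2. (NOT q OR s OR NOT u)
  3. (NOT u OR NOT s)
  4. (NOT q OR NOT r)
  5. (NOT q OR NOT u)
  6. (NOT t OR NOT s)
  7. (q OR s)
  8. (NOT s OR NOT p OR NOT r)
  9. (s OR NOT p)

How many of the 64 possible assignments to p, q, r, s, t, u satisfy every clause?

7

The models are:
  p=F q=F r=F s=T t=F u=F
  p=F q=F r=T s=T t=F u=F
  p=F q=T r=F s=F t=F u=F
  p=F q=T r=F s=F t=T u=F
  p=F q=T r=F s=T t=F u=F
  p=T q=F r=F s=T t=F u=F
  p=T q=T r=F s=T t=F u=F
That's 7 in total.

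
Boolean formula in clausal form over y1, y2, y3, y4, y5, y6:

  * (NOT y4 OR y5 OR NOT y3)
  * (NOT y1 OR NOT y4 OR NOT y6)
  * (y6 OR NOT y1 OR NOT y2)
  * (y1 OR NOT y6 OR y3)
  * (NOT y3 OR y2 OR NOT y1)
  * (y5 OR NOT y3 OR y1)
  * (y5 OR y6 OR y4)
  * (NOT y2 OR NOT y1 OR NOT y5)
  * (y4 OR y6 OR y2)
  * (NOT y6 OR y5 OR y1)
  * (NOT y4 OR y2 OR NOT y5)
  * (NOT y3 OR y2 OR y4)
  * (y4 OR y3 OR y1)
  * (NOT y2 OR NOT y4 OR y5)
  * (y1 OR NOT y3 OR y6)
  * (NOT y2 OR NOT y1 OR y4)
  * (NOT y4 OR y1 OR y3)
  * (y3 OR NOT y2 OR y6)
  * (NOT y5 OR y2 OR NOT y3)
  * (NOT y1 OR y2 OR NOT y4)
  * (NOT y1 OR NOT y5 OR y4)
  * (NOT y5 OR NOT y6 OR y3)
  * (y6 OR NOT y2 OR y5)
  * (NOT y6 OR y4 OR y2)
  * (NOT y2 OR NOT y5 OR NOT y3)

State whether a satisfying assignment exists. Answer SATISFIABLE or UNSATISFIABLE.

y2 = True:
  y1 = True:
    propagation gives y6=True, y4=False; an empty clause results — contradiction.
  y1 = False:
    y3 = True:
      propagation gives y5=True; contradiction.
    y3 = False:
      propagation gives y6=False; contradiction.
y2 = False:
  y4 = True:
    propagation gives y5=False, y3=False, y1=True; an empty clause results — contradiction.
  y4 = False:
    propagation gives y6=True; an empty clause results — contradiction.
Every branch closes, so no satisfying assignment exists.

UNSATISFIABLE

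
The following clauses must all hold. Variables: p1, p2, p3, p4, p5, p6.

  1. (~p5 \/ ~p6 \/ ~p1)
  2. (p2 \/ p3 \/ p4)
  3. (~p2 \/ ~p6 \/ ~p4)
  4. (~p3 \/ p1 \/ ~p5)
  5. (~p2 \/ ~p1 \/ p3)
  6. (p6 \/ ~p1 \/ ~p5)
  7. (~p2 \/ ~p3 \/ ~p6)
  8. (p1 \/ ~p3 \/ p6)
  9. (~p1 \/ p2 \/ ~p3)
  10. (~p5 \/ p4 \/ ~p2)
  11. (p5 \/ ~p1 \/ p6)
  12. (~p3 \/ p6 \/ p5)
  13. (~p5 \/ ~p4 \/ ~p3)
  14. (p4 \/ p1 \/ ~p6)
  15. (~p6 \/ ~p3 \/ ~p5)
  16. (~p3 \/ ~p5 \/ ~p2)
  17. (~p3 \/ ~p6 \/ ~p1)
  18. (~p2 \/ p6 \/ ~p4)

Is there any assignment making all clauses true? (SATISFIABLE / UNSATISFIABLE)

SATISFIABLE

Set p1 = False and propagate.
Try p2 = True.
The remaining clauses are satisfied by p3 = False, p4 = False, p5 = False, p6 = False.
Every clause has at least one true literal under this assignment.
So p1 = F  p2 = T  p3 = F  p4 = F  p5 = F  p6 = F is a satisfying assignment.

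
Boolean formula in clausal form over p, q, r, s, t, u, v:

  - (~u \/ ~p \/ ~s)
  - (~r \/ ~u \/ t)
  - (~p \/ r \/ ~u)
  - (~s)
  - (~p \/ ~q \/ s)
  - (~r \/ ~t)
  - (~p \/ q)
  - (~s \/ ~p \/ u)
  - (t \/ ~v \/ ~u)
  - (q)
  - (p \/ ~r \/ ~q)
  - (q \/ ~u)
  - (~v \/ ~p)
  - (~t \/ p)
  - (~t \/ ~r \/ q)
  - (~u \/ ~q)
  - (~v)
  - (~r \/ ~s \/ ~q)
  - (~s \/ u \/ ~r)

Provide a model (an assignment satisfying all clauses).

p = F, q = T, r = F, s = F, t = F, u = F, v = F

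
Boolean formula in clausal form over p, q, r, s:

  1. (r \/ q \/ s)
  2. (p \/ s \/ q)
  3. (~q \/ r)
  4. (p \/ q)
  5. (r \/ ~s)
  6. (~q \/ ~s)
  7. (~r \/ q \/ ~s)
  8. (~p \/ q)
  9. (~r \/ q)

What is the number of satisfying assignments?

2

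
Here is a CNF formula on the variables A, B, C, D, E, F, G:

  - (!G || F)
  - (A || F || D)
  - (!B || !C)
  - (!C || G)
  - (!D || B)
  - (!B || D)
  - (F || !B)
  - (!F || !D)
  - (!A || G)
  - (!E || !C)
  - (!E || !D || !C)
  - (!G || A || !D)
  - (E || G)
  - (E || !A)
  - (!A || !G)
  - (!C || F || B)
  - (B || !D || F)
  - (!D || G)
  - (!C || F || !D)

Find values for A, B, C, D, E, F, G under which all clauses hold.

A = False, B = False, C = True, D = False, E = False, F = True, G = True

Check each clause:
  1. (F || !G) — F is true.
  2. (A || F || D) — F is true.
  3. (!B || !C) — !B is true.
  4. (G || !C) — G is true.
  5. (!D || B) — !D is true.
  6. (D || !B) — !B is true.
  7. (F || !B) — F is true.
  8. (!F || !D) — !D is true.
  9. (G || !A) — !A is true.
  10. (!E || !C) — !E is true.
  11. (!E || !D || !C) — !E is true.
  12. (!D || !G || A) — !D is true.
  13. (G || E) — G is true.
  14. (E || !A) — !A is true.
  15. (!A || !G) — !A is true.
  16. (!C || F || B) — F is true.
  17. (B || !D || F) — !D is true.
  18. (G || !D) — !D is true.
  19. (!C || !D || F) — !D is true.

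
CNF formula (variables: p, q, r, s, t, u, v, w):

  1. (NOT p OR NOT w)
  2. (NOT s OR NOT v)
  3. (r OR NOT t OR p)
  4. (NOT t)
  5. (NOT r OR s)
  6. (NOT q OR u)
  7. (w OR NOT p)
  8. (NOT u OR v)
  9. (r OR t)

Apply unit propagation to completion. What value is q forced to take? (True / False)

False

(NOT t) stands alone — t = False.
(r OR t): since t = False, the clause reduces to (r). r = True.
In (s OR NOT r), NOT r is now false; s must hold, so s = True.
In (NOT v OR NOT s), NOT s is now false; NOT v must hold, so v = False.
In (v OR NOT u), v is now false; NOT u must hold, so u = False.
In (u OR NOT q), u is now false; NOT q must hold, so q = False.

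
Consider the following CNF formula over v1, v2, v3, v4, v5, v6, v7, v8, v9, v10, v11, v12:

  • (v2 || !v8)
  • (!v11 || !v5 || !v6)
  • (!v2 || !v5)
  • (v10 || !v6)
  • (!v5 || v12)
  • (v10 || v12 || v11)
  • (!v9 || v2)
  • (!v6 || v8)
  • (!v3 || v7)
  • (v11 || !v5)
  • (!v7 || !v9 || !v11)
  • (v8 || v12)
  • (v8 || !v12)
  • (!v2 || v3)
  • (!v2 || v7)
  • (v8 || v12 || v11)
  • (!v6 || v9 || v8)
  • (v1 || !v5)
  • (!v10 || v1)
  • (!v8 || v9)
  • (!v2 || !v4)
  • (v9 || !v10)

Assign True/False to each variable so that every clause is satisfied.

v1=1, v2=1, v3=1, v4=0, v5=0, v6=1, v7=1, v8=1, v9=1, v10=1, v11=0, v12=0

v1 occurs only positively in the remaining clauses — set v1 = True.
v4 occurs only negated in the remaining clauses — set v4 = False.
Set v2 = True and propagate.
  then v5 is forced to False.
  then v3 is forced to True.
  then v7 is forced to True.
Try v6 = True.
  then v10 is forced to True.
  then v8 is forced to True.
  then v9 is forced to True.
  then v11 is forced to False.
v12 is now unconstrained; take v12 = False.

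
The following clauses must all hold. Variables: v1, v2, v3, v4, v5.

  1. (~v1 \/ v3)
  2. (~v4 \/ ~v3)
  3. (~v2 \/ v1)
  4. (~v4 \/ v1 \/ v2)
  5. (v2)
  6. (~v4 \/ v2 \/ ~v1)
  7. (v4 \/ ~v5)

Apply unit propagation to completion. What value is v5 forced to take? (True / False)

Unit clause (v2) sets v2 = True.
In (v1 \/ ~v2), ~v2 is now false; v1 must hold, so v1 = True.
(v3 \/ ~v1): since v1 = True, the clause reduces to (v3). v3 = True.
From (~v4 \/ ~v3) and v3 = True: v4 = False.
(~v5 \/ v4): since v4 = False, the clause reduces to (~v5). v5 = False.

False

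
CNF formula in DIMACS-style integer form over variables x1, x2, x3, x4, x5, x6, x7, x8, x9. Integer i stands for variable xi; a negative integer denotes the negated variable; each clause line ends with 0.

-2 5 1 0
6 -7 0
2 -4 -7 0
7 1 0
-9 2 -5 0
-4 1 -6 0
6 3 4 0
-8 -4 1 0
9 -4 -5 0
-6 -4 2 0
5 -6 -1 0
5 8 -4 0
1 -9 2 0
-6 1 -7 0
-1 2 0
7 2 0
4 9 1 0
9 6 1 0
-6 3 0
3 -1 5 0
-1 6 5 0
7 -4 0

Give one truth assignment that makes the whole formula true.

x1 = 1, x2 = 1, x3 = 1, x4 = 0, x5 = 1, x6 = 1, x7 = 1, x8 = 1, x9 = 1

x3 occurs only positively in the remaining clauses — set x3 = True.
Set x1 = True and propagate.
  then x2 is forced to True.
The remaining clauses are satisfied by x4 = False, x5 = True, x6 = True, x7 = True, x8 = True, x9 = True.
Check each clause:
  1. {x1, ¬x2, x5} — x1 is true.
  2. {¬x7, x6} — x6 is true.
  3. {¬x7, ¬x4, x2} — x2 is true.
  4. {x7, x1} — x1 is true.
  5. {¬x5, x2, ¬x9} — x2 is true.
  6. {¬x6, x1, ¬x4} — x1 is true.
  7. {x3, x6, x4} — x3 is true.
  8. {¬x4, x1, ¬x8} — x1 is true.
  9. {¬x5, ¬x4, x9} — x9 is true.
  10. {¬x6, x2, ¬x4} — x2 is true.
  11. {x5, ¬x6, ¬x1} — x5 is true.
  12. {¬x4, x8, x5} — x8 is true.
  13. {x2, ¬x9, x1} — x1 is true.
  14. {x1, ¬x6, ¬x7} — x1 is true.
  15. {x2, ¬x1} — x2 is true.
  16. {x2, x7} — x2 is true.
  17. {x4, x1, x9} — x9 is true.
  18. {x6, x9, x1} — x9 is true.
  19. {¬x6, x3} — x3 is true.
  20. {¬x1, x5, x3} — x3 is true.
  21. {x5, x6, ¬x1} — x5 is true.
  22. {¬x4, x7} — ¬x4 is true.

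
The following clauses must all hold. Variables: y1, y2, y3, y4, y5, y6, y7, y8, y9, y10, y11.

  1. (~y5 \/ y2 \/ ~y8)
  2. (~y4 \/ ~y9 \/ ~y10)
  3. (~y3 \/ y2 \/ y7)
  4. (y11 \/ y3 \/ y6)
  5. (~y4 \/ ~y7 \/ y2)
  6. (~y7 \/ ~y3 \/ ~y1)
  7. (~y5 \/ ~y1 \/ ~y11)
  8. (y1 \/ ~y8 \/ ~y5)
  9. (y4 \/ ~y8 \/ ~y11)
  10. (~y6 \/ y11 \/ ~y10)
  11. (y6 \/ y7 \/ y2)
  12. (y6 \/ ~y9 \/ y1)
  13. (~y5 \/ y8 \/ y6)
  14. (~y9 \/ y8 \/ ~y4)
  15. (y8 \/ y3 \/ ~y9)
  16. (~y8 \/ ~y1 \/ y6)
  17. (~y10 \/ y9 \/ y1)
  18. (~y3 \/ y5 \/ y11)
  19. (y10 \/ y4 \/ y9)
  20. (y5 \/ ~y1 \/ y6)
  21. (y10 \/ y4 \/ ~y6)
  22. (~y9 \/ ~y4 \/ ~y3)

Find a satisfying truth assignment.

y1=F, y2=T, y3=F, y4=T, y5=F, y6=T, y7=F, y8=T, y9=F, y10=F, y11=F

y2 occurs only positively in the remaining clauses — set y2 = True.
Set y1 = False and propagate.
Set y3 = False and propagate.
For the remaining variables, y4 = True, y5 = False, y6 = True, y7 = False, y8 = True, y9 = False, y10 = False, y11 = False works.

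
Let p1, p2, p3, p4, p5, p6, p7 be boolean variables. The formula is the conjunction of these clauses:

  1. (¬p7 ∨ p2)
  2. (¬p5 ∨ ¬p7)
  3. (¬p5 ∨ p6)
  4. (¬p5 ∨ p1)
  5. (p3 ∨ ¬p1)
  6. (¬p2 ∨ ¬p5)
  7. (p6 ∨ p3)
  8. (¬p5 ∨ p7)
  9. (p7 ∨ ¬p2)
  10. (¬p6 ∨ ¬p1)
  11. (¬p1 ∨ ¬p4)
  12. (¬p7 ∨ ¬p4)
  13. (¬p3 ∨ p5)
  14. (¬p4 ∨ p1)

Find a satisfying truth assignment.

p1 = False, p2 = False, p3 = False, p4 = False, p5 = False, p6 = True, p7 = False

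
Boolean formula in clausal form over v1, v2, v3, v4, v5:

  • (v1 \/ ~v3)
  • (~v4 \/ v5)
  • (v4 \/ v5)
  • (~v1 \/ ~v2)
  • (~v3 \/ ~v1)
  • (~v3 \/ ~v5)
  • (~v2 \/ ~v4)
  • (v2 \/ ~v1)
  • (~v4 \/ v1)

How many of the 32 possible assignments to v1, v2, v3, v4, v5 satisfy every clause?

The models are:
  v1=F v2=F v3=F v4=F v5=T
  v1=F v2=T v3=F v4=F v5=T
That's 2 in total.

2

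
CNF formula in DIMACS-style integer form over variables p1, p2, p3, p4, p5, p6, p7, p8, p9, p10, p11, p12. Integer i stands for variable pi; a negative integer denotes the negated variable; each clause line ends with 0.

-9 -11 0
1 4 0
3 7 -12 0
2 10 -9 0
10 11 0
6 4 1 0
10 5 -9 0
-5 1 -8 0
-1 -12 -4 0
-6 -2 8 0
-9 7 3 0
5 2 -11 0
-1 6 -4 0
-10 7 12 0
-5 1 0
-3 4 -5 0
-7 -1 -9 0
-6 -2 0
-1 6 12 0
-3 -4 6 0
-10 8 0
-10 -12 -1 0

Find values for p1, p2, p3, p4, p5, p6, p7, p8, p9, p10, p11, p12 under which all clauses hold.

Pure literal: p9 appears only negated; assign p9 = False.
Branch on p1: take p1 = True.
Try p2 = False.
For the remaining variables, p3 = True, p4 = True, p5 = True, p6 = True, p7 = True, p8 = True, p10 = True, p11 = False, p12 = False works.

p1 = 1  p2 = 0  p3 = 1  p4 = 1  p5 = 1  p6 = 1  p7 = 1  p8 = 1  p9 = 0  p10 = 1  p11 = 0  p12 = 0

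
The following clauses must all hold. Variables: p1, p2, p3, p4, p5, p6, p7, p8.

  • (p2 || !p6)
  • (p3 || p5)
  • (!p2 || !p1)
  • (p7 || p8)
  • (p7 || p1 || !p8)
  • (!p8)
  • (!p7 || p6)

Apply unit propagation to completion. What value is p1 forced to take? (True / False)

False

(!p8) stands alone — p8 = False.
In (p7 || p8), p8 is now false; p7 must hold, so p7 = True.
From (p6 || !p7) and p7 = True: p6 = True.
(!p6 || p2) with p6 = True leaves only p2, so p2 = True.
(!p2 || !p1): since p2 = True, the clause reduces to (!p1). p1 = False.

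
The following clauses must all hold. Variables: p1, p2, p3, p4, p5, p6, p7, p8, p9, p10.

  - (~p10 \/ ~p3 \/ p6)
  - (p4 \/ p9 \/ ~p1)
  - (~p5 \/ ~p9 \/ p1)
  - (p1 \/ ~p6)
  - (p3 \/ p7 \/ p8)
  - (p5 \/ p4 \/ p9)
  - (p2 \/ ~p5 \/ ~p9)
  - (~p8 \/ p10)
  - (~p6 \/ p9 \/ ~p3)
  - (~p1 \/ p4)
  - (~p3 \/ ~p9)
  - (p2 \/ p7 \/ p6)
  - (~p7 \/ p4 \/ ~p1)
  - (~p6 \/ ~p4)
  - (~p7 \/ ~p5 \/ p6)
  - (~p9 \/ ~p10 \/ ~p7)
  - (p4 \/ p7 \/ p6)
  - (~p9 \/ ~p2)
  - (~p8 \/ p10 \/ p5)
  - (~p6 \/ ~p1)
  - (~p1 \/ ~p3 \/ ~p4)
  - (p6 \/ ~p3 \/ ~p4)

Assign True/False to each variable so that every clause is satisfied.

Try p1 = False.
  then p6 is forced to False.
Try p2 = True.
  then p9 is forced to False.
Branch on p3: take p3 = False.
For the remaining variables, p4 = True, p5 = True, p7 = False, p8 = True, p10 = True works.

p1=0, p2=1, p3=0, p4=1, p5=1, p6=0, p7=0, p8=1, p9=0, p10=1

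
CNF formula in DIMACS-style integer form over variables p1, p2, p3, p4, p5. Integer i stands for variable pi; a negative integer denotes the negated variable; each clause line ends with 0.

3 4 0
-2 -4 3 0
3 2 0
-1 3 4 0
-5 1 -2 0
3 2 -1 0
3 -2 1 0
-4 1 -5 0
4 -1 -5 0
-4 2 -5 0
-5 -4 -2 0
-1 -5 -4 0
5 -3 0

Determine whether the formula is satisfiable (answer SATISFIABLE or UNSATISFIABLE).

Set p1 = False and propagate.
For the remaining variables, p2 = False, p3 = True, p4 = False, p5 = True works.
So p1=False  p2=False  p3=True  p4=False  p5=True is a satisfying assignment.

SATISFIABLE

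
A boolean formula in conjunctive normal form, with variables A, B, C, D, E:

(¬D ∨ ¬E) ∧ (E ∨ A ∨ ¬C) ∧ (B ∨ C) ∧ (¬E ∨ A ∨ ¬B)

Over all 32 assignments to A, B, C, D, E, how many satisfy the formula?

12

Case analysis on E and A:
  E=T, A=T: remaining (B,C,D) ∈ {(F,T,F); (T,F,F); (T,T,F)} — 3.
  E=T, A=F: remaining (B,C,D) ∈ {(F,T,F)} — 1.
  E=F, A=T: D free; 3 ways for (B,C) × 2^1 = 6.
  E=F, A=F: remaining (B,C,D) ∈ {(T,F,F); (T,F,T)} — 2.
Total: 3 + 1 + 6 + 2 = 12.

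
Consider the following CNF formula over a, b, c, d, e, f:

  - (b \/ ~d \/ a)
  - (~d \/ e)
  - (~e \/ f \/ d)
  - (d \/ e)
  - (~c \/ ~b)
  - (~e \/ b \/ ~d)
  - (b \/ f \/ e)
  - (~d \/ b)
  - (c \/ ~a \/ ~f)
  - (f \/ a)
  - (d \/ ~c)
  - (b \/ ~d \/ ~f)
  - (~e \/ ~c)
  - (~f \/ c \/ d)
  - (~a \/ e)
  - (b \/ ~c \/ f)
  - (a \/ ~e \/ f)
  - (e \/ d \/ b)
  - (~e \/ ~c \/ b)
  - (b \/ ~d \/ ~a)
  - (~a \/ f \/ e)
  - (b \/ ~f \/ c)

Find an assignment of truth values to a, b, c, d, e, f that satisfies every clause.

a = T, b = T, c = F, d = T, e = T, f = F

Check each clause:
  1. (a \/ ~d \/ b) — a is true.
  2. (~d \/ e) — e is true.
  3. (d \/ f \/ ~e) — d is true.
  4. (e \/ d) — d is true.
  5. (~b \/ ~c) — ~c is true.
  6. (~d \/ ~e \/ b) — b is true.
  7. (f \/ b \/ e) — b is true.
  8. (~d \/ b) — b is true.
  9. (~f \/ c \/ ~a) — ~f is true.
  10. (a \/ f) — a is true.
  11. (~c \/ d) — d is true.
  12. (~d \/ b \/ ~f) — ~f is true.
  13. (~c \/ ~e) — ~c is true.
  14. (d \/ c \/ ~f) — ~f is true.
  15. (e \/ ~a) — e is true.
  16. (~c \/ f \/ b) — b is true.
  17. (~e \/ f \/ a) — a is true.
  18. (e \/ d \/ b) — b is true.
  19. (~e \/ b \/ ~c) — b is true.
  20. (~a \/ ~d \/ b) — b is true.
  21. (e \/ ~a \/ f) — e is true.
  22. (b \/ c \/ ~f) — ~f is true.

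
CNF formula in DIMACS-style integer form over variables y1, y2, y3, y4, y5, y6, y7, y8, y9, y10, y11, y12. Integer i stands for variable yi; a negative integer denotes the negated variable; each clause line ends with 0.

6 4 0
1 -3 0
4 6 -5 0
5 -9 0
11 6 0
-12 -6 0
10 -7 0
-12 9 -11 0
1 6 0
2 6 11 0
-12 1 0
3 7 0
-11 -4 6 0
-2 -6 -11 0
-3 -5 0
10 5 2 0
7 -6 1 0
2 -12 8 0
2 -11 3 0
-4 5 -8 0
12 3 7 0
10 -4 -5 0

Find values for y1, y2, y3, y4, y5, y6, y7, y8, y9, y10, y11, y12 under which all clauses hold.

y1=0, y2=1, y3=0, y4=1, y5=1, y6=1, y7=1, y8=0, y9=0, y10=1, y11=0, y12=0

Check each clause:
  1. (y6 | y4) — y4 is true.
  2. (~y3 | y1) — ~y3 is true.
  3. (y6 | ~y5 | y4) — y4 is true.
  4. (y5 | ~y9) — y5 is true.
  5. (y6 | y11) — y6 is true.
  6. (~y12 | ~y6) — ~y12 is true.
  7. (y10 | ~y7) — y10 is true.
  8. (~y11 | y9 | ~y12) — ~y12 is true.
  9. (y1 | y6) — y6 is true.
  10. (y6 | y2 | y11) — y2 is true.
  11. (~y12 | y1) — ~y12 is true.
  12. (y7 | y3) — y7 is true.
  13. (~y4 | ~y11 | y6) — ~y11 is true.
  14. (~y2 | ~y6 | ~y11) — ~y11 is true.
  15. (~y5 | ~y3) — ~y3 is true.
  16. (y10 | y5 | y2) — y10 is true.
  17. (y1 | ~y6 | y7) — y7 is true.
  18. (y2 | y8 | ~y12) — y2 is true.
  19. (y3 | ~y11 | y2) — y2 is true.
  20. (~y8 | y5 | ~y4) — ~y8 is true.
  21. (y3 | y12 | y7) — y7 is true.
  22. (~y4 | y10 | ~y5) — y10 is true.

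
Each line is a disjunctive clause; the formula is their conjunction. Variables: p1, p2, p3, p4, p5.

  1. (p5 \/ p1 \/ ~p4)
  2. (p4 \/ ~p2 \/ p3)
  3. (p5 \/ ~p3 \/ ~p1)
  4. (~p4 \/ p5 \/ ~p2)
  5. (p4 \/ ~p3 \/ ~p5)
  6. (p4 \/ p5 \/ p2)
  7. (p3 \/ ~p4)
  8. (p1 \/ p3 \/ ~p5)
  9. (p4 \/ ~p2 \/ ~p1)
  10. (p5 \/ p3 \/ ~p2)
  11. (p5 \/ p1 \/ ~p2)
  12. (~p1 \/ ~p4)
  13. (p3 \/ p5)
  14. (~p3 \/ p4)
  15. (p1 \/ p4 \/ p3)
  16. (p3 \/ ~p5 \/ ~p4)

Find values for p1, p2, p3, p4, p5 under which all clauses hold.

p1=True, p2=False, p3=False, p4=False, p5=True

Check each clause:
  1. (p1 \/ p5 \/ ~p4) — p1 is true.
  2. (~p2 \/ p3 \/ p4) — ~p2 is true.
  3. (p5 \/ ~p1 \/ ~p3) — ~p3 is true.
  4. (p5 \/ ~p2 \/ ~p4) — ~p4 is true.
  5. (~p3 \/ ~p5 \/ p4) — ~p3 is true.
  6. (p4 \/ p2 \/ p5) — p5 is true.
  7. (~p4 \/ p3) — ~p4 is true.
  8. (p1 \/ p3 \/ ~p5) — p1 is true.
  9. (~p1 \/ p4 \/ ~p2) — ~p2 is true.
  10. (p5 \/ ~p2 \/ p3) — p5 is true.
  11. (~p2 \/ p1 \/ p5) — p1 is true.
  12. (~p1 \/ ~p4) — ~p4 is true.
  13. (p3 \/ p5) — p5 is true.
  14. (p4 \/ ~p3) — ~p3 is true.
  15. (p4 \/ p3 \/ p1) — p1 is true.
  16. (~p4 \/ p3 \/ ~p5) — ~p4 is true.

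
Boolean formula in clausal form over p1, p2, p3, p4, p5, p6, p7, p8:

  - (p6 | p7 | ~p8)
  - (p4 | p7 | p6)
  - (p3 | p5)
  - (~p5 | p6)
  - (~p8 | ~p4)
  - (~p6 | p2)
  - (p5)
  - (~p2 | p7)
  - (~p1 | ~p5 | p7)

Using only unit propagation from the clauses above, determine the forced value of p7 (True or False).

True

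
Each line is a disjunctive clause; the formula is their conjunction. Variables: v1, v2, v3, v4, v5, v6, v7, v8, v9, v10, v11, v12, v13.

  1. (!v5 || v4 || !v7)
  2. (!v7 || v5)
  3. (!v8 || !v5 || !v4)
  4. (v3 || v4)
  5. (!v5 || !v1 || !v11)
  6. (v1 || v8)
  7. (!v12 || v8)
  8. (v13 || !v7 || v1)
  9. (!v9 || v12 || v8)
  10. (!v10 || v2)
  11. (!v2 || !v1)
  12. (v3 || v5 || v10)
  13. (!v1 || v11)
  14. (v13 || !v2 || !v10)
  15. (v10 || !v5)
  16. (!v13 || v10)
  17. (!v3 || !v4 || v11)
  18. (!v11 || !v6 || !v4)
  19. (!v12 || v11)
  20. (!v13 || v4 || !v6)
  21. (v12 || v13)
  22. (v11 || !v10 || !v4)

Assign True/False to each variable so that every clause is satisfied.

v7 occurs only negated in the remaining clauses — set v7 = False.
Set v1 = False and propagate.
  then v8 is forced to True.
The remaining clauses are satisfied by v2 = True, v3 = True, v4 = False, v5 = False, v6 = True, v9 = True, v10 = False, v11 = True, v12 = True, v13 = False.

v1 = F, v2 = T, v3 = T, v4 = F, v5 = F, v6 = T, v7 = F, v8 = T, v9 = T, v10 = F, v11 = T, v12 = T, v13 = F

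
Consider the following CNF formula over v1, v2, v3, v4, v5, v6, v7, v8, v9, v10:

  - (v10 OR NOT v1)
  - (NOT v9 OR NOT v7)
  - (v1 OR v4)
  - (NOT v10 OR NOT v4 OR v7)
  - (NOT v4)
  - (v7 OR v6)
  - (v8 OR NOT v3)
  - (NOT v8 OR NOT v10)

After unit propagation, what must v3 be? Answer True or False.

False

(NOT v4) stands alone — v4 = False.
(v4 OR v1) with v4 = False leaves only v1, so v1 = True.
In (v10 OR NOT v1), NOT v1 is now false; v10 must hold, so v10 = True.
(NOT v10 OR NOT v8) with v10 = True leaves only NOT v8, so v8 = False.
From (NOT v3 OR v8) and v8 = False: v3 = False.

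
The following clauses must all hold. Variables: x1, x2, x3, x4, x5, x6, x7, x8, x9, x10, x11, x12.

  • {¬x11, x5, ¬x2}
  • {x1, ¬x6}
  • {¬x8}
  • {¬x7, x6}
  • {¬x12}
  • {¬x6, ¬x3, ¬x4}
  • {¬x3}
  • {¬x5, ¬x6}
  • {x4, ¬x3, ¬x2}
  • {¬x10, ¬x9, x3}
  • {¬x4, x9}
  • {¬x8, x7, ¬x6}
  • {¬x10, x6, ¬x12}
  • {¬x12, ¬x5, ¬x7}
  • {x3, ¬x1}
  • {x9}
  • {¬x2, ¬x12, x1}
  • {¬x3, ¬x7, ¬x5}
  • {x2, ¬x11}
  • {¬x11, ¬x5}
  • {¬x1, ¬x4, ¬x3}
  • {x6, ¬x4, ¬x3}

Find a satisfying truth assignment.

x1=F, x2=T, x3=F, x4=F, x5=T, x6=F, x7=F, x8=F, x9=T, x10=F, x11=F, x12=F

Check each clause:
  1. {x5, ¬x2, ¬x11} — ¬x11 is true.
  2. {¬x6, x1} — ¬x6 is true.
  3. {¬x8} — ¬x8 is true.
  4. {x6, ¬x7} — ¬x7 is true.
  5. {¬x12} — ¬x12 is true.
  6. {¬x4, ¬x3, ¬x6} — ¬x6 is true.
  7. {¬x3} — ¬x3 is true.
  8. {¬x6, ¬x5} — ¬x6 is true.
  9. {¬x3, x4, ¬x2} — ¬x3 is true.
  10. {¬x10, x3, ¬x9} — ¬x10 is true.
  11. {x9, ¬x4} — x9 is true.
  12. {¬x8, ¬x6, x7} — ¬x8 is true.
  13. {¬x10, ¬x12, x6} — ¬x12 is true.
  14. {¬x5, ¬x12, ¬x7} — ¬x7 is true.
  15. {x3, ¬x1} — ¬x1 is true.
  16. {x9} — x9 is true.
  17. {x1, ¬x2, ¬x12} — ¬x12 is true.
  18. {¬x7, ¬x3, ¬x5} — ¬x7 is true.
  19. {¬x11, x2} — x2 is true.
  20. {¬x11, ¬x5} — ¬x11 is true.
  21. {¬x1, ¬x4, ¬x3} — ¬x4 is true.
  22. {¬x4, ¬x3, x6} — ¬x4 is true.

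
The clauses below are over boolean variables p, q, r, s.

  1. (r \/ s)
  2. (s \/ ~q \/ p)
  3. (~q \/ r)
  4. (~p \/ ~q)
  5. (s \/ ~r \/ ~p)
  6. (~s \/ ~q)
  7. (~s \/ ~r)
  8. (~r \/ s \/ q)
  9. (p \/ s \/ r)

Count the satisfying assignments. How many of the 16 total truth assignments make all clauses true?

2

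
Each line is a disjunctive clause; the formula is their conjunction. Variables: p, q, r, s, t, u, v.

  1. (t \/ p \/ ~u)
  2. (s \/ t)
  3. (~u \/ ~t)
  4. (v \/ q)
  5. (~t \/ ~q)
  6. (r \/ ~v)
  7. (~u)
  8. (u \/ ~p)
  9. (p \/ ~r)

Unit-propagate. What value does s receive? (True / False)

(~u) is a unit clause: u = False.
(~p \/ u) with u = False leaves only ~p, so p = False.
(~r \/ p): since p = False, the clause reduces to (~r). r = False.
From (r \/ ~v) and r = False: v = False.
(v \/ q): since v = False, the clause reduces to (q). q = True.
(~q \/ ~t): since q = True, the clause reduces to (~t). t = False.
(t \/ s) with t = False leaves only s, so s = True.

True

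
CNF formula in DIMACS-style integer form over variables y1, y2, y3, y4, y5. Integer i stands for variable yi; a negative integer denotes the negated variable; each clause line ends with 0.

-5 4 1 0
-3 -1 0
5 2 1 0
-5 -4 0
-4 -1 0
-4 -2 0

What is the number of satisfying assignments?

6

The models are:
  y1=0 y2=1 y3=0 y4=0 y5=0
  y1=0 y2=1 y3=1 y4=0 y5=0
  y1=1 y2=0 y3=0 y4=0 y5=0
  y1=1 y2=0 y3=0 y4=0 y5=1
  y1=1 y2=1 y3=0 y4=0 y5=0
  y1=1 y2=1 y3=0 y4=0 y5=1
That's 6 in total.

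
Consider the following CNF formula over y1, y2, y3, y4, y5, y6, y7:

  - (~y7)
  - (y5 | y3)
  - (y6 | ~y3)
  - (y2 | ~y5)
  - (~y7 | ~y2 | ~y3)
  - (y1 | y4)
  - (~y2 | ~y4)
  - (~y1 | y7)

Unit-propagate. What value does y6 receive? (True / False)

True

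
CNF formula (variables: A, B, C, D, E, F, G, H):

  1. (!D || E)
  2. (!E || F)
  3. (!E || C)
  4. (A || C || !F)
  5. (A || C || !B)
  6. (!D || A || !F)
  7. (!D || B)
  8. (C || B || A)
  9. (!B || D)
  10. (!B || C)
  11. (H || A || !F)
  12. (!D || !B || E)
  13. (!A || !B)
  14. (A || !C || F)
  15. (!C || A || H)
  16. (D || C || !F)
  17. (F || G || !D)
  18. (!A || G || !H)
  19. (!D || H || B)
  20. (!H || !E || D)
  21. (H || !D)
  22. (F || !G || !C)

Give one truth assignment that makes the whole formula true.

A = True  B = False  C = True  D = False  E = True  F = True  G = True  H = False

Branch on A: take A = True.
  then B is forced to False.
  then D is forced to False.
Set C = True and propagate.
Branch on E: take E = True.
  then F is forced to True.
  then H is forced to False.
G is now unconstrained; take G = True.
Check each clause:
  1. (!D || E) — !D is true.
  2. (!E || F) — F is true.
  3. (!E || C) — C is true.
  4. (A || C || !F) — A is true.
  5. (C || !B || A) — A is true.
  6. (A || !F || !D) — A is true.
  7. (!D || B) — !D is true.
  8. (A || B || C) — A is true.
  9. (!B || D) — !B is true.
  10. (!B || C) — C is true.
  11. (!F || H || A) — A is true.
  12. (!B || !D || E) — !D is true.
  13. (!B || !A) — !B is true.
  14. (A || !C || F) — A is true.
  15. (!C || A || H) — A is true.
  16. (C || !F || D) — C is true.
  17. (F || G || !D) — !D is true.
  18. (!H || G || !A) — !H is true.
  19. (H || B || !D) — !D is true.
  20. (!H || D || !E) — !H is true.
  21. (H || !D) — !D is true.
  22. (!C || !G || F) — F is true.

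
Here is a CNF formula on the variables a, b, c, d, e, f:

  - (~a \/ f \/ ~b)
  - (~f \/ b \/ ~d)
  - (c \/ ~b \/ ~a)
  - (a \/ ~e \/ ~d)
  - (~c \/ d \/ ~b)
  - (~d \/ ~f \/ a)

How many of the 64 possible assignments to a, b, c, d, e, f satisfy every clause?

30

Split on a, then b.
  a=T, b=T: remaining (c,d,e,f) ∈ {(T,T,F,T); (T,T,T,T)} — 2.
  a=T, b=F: c, e free; 3 ways for (d,f) × 2^2 = 12.
  a=F, b=T: 6 of the 16 assignments to (c,d,e,f) work.
  a=F, b=F: c free; 5 ways for (d,e,f) × 2^1 = 10.
Total: 2 + 12 + 6 + 10 = 30.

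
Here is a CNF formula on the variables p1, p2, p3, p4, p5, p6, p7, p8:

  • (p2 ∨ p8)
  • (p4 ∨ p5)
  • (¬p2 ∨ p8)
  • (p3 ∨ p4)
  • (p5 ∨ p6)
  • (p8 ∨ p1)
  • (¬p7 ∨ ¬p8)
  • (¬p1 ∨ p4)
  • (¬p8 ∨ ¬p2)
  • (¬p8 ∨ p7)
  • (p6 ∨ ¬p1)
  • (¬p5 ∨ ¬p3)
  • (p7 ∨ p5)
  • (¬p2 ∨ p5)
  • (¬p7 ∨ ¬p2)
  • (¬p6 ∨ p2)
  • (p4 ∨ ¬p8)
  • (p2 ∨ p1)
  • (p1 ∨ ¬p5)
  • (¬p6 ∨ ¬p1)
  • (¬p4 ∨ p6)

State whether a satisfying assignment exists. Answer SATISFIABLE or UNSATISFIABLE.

p2 = True:
  propagation gives p8=True; an empty clause results — contradiction.
p2 = False:
  propagation gives p8=True, p7=False; an empty clause results — contradiction.
Every branch closes, so no satisfying assignment exists.

UNSATISFIABLE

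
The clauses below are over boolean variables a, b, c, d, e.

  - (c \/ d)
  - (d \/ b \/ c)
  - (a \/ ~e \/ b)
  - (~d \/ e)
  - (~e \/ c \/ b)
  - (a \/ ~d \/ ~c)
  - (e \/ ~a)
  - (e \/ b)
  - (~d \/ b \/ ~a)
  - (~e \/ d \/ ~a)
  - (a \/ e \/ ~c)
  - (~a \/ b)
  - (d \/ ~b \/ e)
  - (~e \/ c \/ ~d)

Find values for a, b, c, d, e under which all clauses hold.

a = 1, b = 1, c = 1, d = 1, e = 1

Check each clause:
  1. (d \/ c) — c is true.
  2. (b \/ c \/ d) — b is true.
  3. (~e \/ b \/ a) — a is true.
  4. (e \/ ~d) — e is true.
  5. (b \/ c \/ ~e) — c is true.
  6. (~c \/ a \/ ~d) — a is true.
  7. (~a \/ e) — e is true.
  8. (b \/ e) — b is true.
  9. (b \/ ~d \/ ~a) — b is true.
  10. (d \/ ~e \/ ~a) — d is true.
  11. (~c \/ e \/ a) — a is true.
  12. (b \/ ~a) — b is true.
  13. (e \/ ~b \/ d) — d is true.
  14. (c \/ ~e \/ ~d) — c is true.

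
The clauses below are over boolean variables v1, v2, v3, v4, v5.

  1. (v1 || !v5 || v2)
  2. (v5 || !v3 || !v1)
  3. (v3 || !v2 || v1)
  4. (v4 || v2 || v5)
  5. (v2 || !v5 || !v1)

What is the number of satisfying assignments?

13

Case analysis on v1 and v2:
  v1=1, v2=1: v4 free; 3 ways for (v3,v5) × 2^1 = 6.
  v1=1, v2=0: remaining (v3,v4,v5) ∈ {(0,1,0)} — 1.
  v1=0, v2=1: remaining (v3,v4,v5) ∈ {(1,0,0); (1,0,1); (1,1,0); (1,1,1)} — 4.
  v1=0, v2=0: remaining (v3,v4,v5) ∈ {(0,1,0); (1,1,0)} — 2.
Total: 6 + 1 + 4 + 2 = 13.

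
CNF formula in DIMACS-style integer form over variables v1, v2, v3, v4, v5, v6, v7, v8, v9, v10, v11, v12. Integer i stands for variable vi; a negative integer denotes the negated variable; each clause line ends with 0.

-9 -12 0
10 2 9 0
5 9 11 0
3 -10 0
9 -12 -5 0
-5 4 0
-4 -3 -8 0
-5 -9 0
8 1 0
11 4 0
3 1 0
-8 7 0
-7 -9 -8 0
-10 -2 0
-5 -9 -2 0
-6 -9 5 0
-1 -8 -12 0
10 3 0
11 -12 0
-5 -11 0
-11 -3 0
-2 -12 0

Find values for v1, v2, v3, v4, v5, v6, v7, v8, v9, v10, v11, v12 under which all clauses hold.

v1=True  v2=False  v3=True  v4=True  v5=False  v6=False  v7=True  v8=False  v9=True  v10=True  v11=False  v12=False

Pure literal: v6 appears only negated; assign v6 = False.
Pure literal: v12 appears only negated; assign v12 = False.
Try v1 = True.
The remaining clauses are satisfied by v2 = False, v3 = True, v4 = True, v5 = False, v7 = True, v8 = False, v9 = True, v10 = True, v11 = False.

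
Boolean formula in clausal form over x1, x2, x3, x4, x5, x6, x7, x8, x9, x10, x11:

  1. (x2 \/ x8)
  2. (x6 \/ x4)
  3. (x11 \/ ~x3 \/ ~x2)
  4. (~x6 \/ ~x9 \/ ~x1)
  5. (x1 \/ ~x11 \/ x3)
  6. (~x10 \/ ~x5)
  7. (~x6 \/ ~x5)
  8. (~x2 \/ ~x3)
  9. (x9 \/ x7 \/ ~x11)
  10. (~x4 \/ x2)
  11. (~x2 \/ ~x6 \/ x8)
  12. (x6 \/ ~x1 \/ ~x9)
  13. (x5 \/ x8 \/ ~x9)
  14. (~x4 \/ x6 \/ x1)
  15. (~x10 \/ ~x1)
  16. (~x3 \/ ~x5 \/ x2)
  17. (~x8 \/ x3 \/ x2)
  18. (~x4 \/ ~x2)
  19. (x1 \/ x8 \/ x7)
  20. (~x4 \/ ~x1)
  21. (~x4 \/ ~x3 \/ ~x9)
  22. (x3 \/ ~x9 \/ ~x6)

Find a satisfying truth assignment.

x1=True, x2=True, x3=False, x4=False, x5=False, x6=True, x7=False, x8=True, x9=False, x10=False, x11=False

x10 occurs only negated in the remaining clauses — set x10 = False.
Branch on x1: take x1 = True.
  then x4 is forced to False.
  then x6 is forced to True.
  then x9 is forced to False.
  then x5 is forced to False.
The remaining clauses are satisfied by x2 = True, x3 = False, x7 = False, x8 = True, x11 = False.
Every clause has at least one true literal under this assignment.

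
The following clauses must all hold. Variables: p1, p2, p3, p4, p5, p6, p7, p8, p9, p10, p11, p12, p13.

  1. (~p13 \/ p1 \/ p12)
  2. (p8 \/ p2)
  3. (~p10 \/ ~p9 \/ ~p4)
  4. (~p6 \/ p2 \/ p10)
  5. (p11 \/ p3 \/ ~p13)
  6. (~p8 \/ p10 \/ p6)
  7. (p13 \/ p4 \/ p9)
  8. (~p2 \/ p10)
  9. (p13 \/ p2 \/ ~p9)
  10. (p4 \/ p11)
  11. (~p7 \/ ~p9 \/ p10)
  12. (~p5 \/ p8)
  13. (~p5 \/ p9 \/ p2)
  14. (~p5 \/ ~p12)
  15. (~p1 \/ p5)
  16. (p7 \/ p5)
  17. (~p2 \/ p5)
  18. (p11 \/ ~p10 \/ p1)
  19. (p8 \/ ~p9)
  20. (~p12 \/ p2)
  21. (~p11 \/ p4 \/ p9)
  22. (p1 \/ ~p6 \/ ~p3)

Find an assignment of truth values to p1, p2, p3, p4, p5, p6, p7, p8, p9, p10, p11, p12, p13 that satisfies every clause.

Try p1 = False.
For the remaining variables, p2 = True, p3 = False, p4 = False, p5 = True, p6 = False, p7 = False, p8 = True, p9 = True, p10 = True, p11 = True, p12 = False, p13 = False works.

p1 = F, p2 = T, p3 = F, p4 = F, p5 = T, p6 = F, p7 = F, p8 = T, p9 = T, p10 = T, p11 = T, p12 = F, p13 = F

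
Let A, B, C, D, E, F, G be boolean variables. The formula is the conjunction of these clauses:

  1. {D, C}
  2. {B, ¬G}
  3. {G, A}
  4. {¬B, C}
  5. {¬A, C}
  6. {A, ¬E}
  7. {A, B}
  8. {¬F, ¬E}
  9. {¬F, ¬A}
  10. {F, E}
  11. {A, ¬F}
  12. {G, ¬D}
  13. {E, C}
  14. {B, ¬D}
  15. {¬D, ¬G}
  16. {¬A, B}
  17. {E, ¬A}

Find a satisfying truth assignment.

A=1, B=1, C=1, D=0, E=1, F=0, G=0

C occurs only positively in the remaining clauses — set C = True.
Try A = True.
  then F is forced to False.
  then E is forced to True.
  then B is forced to True.
Branch on D: take D = False.
G is now unconstrained; take G = False.
Every clause has at least one true literal under this assignment.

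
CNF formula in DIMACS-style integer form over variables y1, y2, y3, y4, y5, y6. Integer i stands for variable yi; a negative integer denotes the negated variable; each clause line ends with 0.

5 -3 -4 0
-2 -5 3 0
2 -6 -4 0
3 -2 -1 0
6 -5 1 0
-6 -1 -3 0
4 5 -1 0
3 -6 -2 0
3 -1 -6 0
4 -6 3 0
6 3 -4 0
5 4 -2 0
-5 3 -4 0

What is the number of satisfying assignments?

11

Split on y3, then y4.
  y3=T, y4=T: remaining (y1,y2,y5,y6) ∈ {(F,T,T,T); (T,F,T,F); (T,T,T,F)} — 3.
  y3=T, y4=F: 6 of the 16 assignments to (y1,y2,y5,y6) work.
  y3=F, y4=T: a clause becomes empty — 0.
  y3=F, y4=F: remaining (y1,y2,y5,y6) ∈ {(F,F,F,F); (T,F,T,F)} — 2.
Total: 3 + 6 + 0 + 2 = 11.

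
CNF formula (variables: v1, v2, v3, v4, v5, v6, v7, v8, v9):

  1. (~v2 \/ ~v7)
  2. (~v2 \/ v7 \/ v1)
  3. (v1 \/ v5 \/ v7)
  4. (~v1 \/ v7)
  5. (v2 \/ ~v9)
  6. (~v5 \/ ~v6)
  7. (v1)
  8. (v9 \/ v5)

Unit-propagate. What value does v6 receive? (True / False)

False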